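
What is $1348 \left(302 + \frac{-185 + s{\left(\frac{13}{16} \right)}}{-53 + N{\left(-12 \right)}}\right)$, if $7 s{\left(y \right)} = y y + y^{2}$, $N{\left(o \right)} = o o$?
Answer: $\frac{8242440697}{20384} \approx 4.0436 \cdot 10^{5}$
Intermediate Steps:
$N{\left(o \right)} = o^{2}$
$s{\left(y \right)} = \frac{2 y^{2}}{7}$ ($s{\left(y \right)} = \frac{y y + y^{2}}{7} = \frac{y^{2} + y^{2}}{7} = \frac{2 y^{2}}{7}$)
$1348 \left(302 + \frac{-185 + s{\left(\frac{13}{16} \right)}}{-53 + N{\left(-12 \right)}}\right) = 1348 \left(302 + \frac{-185 + \frac{2 \left(\frac{13}{16}\right)^{2}}{7}}{-53 + \left(-12\right)^{2}}\right) = 1348 \left(302 + \frac{-185 + \frac{2 \left(13 \cdot \frac{1}{16}\right)^{2}}{7}}{-53 + 144}\right) = 1348 \left(302 + \frac{-185 + \frac{2 \left(\frac{13}{16}\right)^{2}}{7}}{91}\right) = 1348 \left(302 + \left(-185 + \frac{2}{7} \cdot \frac{169}{256}\right) \frac{1}{91}\right) = 1348 \left(302 + \left(-185 + \frac{169}{896}\right) \frac{1}{91}\right) = 1348 \left(302 - \frac{165591}{81536}\right) = 1348 \cdot \frac{24458281}{81536} = \frac{8242440697}{20384}$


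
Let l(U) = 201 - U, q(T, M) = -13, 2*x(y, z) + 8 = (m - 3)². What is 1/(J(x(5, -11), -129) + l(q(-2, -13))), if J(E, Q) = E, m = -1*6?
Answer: 2/501 ≈ 0.0039920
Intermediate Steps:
m = -6
x(y, z) = 73/2 (x(y, z) = -4 + (-6 - 3)²/2 = -4 + (½)*(-9)² = -4 + (½)*81 = -4 + 81/2 = 73/2)
1/(J(x(5, -11), -129) + l(q(-2, -13))) = 1/(73/2 + (201 - 1*(-13))) = 1/(73/2 + (201 + 13)) = 1/(73/2 + 214) = 1/(501/2) = 2/501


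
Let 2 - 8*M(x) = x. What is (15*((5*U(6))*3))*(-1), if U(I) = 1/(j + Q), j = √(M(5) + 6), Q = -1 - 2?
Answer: 200 + 50*√10 ≈ 358.11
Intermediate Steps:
M(x) = ¼ - x/8
Q = -3
j = 3*√10/4 (j = √((¼ - ⅛*5) + 6) = √((¼ - 5/8) + 6) = √(-3/8 + 6) = √(45/8) = 3*√10/4 ≈ 2.3717)
U(I) = 1/(-3 + 3*√10/4) (U(I) = 1/(3*√10/4 - 3) = 1/(-3 + 3*√10/4))
(15*((5*U(6))*3))*(-1) = (15*((5*(-8/9 - 2*√10/9))*3))*(-1) = (15*((-40/9 - 10*√10/9)*3))*(-1) = (15*(-40/3 - 10*√10/3))*(-1) = (-200 - 50*√10)*(-1) = 200 + 50*√10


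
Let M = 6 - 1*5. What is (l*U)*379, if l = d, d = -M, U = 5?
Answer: -1895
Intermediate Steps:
M = 1 (M = 6 - 5 = 1)
d = -1 (d = -1*1 = -1)
l = -1
(l*U)*379 = -1*5*379 = -5*379 = -1895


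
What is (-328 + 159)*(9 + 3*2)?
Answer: -2535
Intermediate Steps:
(-328 + 159)*(9 + 3*2) = -169*(9 + 6) = -169*15 = -2535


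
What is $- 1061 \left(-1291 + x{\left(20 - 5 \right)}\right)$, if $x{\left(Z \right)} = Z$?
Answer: $1353836$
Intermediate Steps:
$- 1061 \left(-1291 + x{\left(20 - 5 \right)}\right) = - 1061 \left(-1291 + \left(20 - 5\right)\right) = - 1061 \left(-1291 + 15\right) = \left(-1061\right) \left(-1276\right) = 1353836$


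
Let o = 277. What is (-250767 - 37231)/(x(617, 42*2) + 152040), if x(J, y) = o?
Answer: -287998/152317 ≈ -1.8908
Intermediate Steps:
x(J, y) = 277
(-250767 - 37231)/(x(617, 42*2) + 152040) = (-250767 - 37231)/(277 + 152040) = -287998/152317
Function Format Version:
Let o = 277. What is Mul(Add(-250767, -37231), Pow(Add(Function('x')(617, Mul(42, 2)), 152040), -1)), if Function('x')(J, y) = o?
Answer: Rational(-287998, 152317) ≈ -1.8908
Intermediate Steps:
Function('x')(J, y) = 277
Mul(Add(-250767, -37231), Pow(Add(Function('x')(617, Mul(42, 2)), 152040), -1)) = Mul(Add(-250767, -37231), Pow(Add(277, 152040), -1)) = Mul(-287998, Pow(152317, -1)) = Mul(-287998, Rational(1, 152317)) = Rational(-287998, 152317)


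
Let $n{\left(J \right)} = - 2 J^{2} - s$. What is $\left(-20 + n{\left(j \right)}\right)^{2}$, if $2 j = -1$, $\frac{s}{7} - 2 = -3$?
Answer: $\frac{729}{4} \approx 182.25$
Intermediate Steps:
$s = -7$ ($s = 14 + 7 \left(-3\right) = 14 - 21 = -7$)
$j = - \frac{1}{2}$ ($j = \frac{1}{2} \left(-1\right) = - \frac{1}{2} \approx -0.5$)
$n{\left(J \right)} = 7 - 2 J^{2}$ ($n{\left(J \right)} = - 2 J^{2} - -7 = - 2 J^{2} + 7 = 7 - 2 J^{2}$)
$\left(-20 + n{\left(j \right)}\right)^{2} = \left(-20 + \left(7 - 2 \left(- \frac{1}{2}\right)^{2}\right)\right)^{2} = \left(-20 + \left(7 - \frac{1}{2}\right)\right)^{2} = \left(-20 + \frac{13}{2}\right)^{2} = \left(- \frac{27}{2}\right)^{2} = \frac{729}{4}$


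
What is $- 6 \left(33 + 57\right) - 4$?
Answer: $-544$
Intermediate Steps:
$- 6 \left(33 + 57\right) - 4 = \left(-6\right) 90 - 4 = -540 - 4 = -544$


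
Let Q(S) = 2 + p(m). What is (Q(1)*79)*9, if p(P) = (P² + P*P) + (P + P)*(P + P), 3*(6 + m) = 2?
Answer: 122766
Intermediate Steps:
m = -16/3 (m = -6 + (⅓)*2 = -6 + ⅔ = -16/3 ≈ -5.3333)
p(P) = 6*P² (p(P) = (P² + P²) + (2*P)*(2*P) = 2*P² + 4*P² = 6*P²)
Q(S) = 518/3 (Q(S) = 2 + 6*(-16/3)² = 2 + 6*(256/9) = 2 + 512/3 = 518/3)
(Q(1)*79)*9 = ((518/3)*79)*9 = (40922/3)*9 = 122766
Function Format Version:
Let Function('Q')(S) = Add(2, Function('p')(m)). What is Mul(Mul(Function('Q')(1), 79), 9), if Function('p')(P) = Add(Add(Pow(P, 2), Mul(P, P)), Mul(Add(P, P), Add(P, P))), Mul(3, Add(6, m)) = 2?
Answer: 122766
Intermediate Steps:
m = Rational(-16, 3) (m = Add(-6, Mul(Rational(1, 3), 2)) = Add(-6, Rational(2, 3)) = Rational(-16, 3) ≈ -5.3333)
Function('p')(P) = Mul(6, Pow(P, 2)) (Function('p')(P) = Add(Add(Pow(P, 2), Pow(P, 2)), Mul(Mul(2, P), Mul(2, P))) = Add(Mul(2, Pow(P, 2)), Mul(4, Pow(P, 2))) = Mul(6, Pow(P, 2)))
Function('Q')(S) = Rational(518, 3) (Function('Q')(S) = Add(2, Mul(6, Pow(Rational(-16, 3), 2))) = Add(2, Mul(6, Rational(256, 9))) = Add(2, Rational(512, 3)) = Rational(518, 3))
Mul(Mul(Function('Q')(1), 79), 9) = Mul(Mul(Rational(518, 3), 79), 9) = Mul(Rational(40922, 3), 9) = 122766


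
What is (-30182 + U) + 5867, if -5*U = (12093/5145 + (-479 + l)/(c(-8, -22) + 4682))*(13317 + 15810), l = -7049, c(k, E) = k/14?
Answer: -114968932278/4014325 ≈ -28640.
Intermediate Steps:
c(k, E) = k/14 (c(k, E) = k*(1/14) = k/14)
U = -17360619903/4014325 (U = -(12093/5145 + (-479 - 7049)/((1/14)*(-8) + 4682))*(13317 + 15810)/5 = -(12093*(1/5145) - 7528/(-4/7 + 4682))*29127/5 = -(4031/1715 - 7528/32770/7)*29127/5 = -(4031/1715 - 7528*7/32770)*29127/5 = -(4031/1715 - 26348/16385)*29127/5 = -4172223*29127/28100275 = -⅕*17360619903/802865 = -17360619903/4014325 ≈ -4324.7)
(-30182 + U) + 5867 = (-30182 - 17360619903/4014325) + 5867 = -138520977053/4014325 + 5867 = -114968932278/4014325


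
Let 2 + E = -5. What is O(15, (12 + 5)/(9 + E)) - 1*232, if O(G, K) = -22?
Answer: -254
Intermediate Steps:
E = -7 (E = -2 - 5 = -7)
O(15, (12 + 5)/(9 + E)) - 1*232 = -22 - 1*232 = -22 - 232 = -254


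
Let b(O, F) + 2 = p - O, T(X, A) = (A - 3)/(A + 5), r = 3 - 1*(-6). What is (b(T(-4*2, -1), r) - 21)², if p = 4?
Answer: 324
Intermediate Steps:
r = 9 (r = 3 + 6 = 9)
T(X, A) = (-3 + A)/(5 + A)
b(O, F) = 2 - O (b(O, F) = -2 + (4 - O) = 2 - O)
(b(T(-4*2, -1), r) - 21)² = ((2 - (-3 - 1)/(5 - 1)) - 21)² = ((2 - (-4)/4) - 21)² = ((2 - 1*(-1)) - 21)² = ((2 + 1) - 21)² = (3 - 21)² = (-18)² = 324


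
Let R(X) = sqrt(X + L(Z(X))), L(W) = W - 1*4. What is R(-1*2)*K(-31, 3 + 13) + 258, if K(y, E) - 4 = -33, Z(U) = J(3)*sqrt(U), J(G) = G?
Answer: 258 - 29*sqrt(-6 + 3*I*sqrt(2)) ≈ 234.19 - 74.92*I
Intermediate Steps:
Z(U) = 3*sqrt(U)
K(y, E) = -29 (K(y, E) = 4 - 33 = -29)
L(W) = -4 + W (L(W) = W - 4 = -4 + W)
R(X) = sqrt(-4 + X + 3*sqrt(X)) (R(X) = sqrt(X + (-4 + 3*sqrt(X))) = sqrt(-4 + X + 3*sqrt(X)))
R(-1*2)*K(-31, 3 + 13) + 258 = sqrt(-4 - 1*2 + 3*sqrt(-1*2))*(-29) + 258 = sqrt(-4 - 2 + 3*sqrt(-2))*(-29) + 258 = sqrt(-4 - 2 + 3*(I*sqrt(2)))*(-29) + 258 = sqrt(-4 - 2 + 3*I*sqrt(2))*(-29) + 258 = sqrt(-6 + 3*I*sqrt(2))*(-29) + 258 = -29*sqrt(-6 + 3*I*sqrt(2)) + 258 = 258 - 29*sqrt(-6 + 3*I*sqrt(2))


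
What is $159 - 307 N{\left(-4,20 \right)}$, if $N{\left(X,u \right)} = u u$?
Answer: $-122641$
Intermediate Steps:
$N{\left(X,u \right)} = u^{2}$
$159 - 307 N{\left(-4,20 \right)} = 159 - 307 \cdot 20^{2} = 159 - 122800 = -122641$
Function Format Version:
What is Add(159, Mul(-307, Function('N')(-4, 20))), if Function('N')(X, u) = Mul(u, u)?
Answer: -122641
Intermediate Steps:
Function('N')(X, u) = Pow(u, 2)
Add(159, Mul(-307, Function('N')(-4, 20))) = Add(159, Mul(-307, Pow(20, 2))) = Add(159, Mul(-307, 400)) = Add(159, -122800) = -122641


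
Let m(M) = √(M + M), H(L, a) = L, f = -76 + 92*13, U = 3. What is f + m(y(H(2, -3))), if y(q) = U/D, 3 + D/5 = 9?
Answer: 1120 + √5/5 ≈ 1120.4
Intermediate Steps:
D = 30 (D = -15 + 5*9 = -15 + 45 = 30)
f = 1120 (f = -76 + 1196 = 1120)
y(q) = ⅒ (y(q) = 3/30 = 3*(1/30) = ⅒)
m(M) = √2*√M (m(M) = √(2*M) = √2*√M)
f + m(y(H(2, -3))) = 1120 + √2*√(⅒) = 1120 + √2*(√10/10) = 1120 + √5/5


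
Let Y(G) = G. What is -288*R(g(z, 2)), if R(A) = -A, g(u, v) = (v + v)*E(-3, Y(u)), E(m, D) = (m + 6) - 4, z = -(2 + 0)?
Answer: -1152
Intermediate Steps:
z = -2 (z = -1*2 = -2)
E(m, D) = 2 + m (E(m, D) = (6 + m) - 4 = 2 + m)
g(u, v) = -2*v (g(u, v) = (v + v)*(2 - 3) = (2*v)*(-1) = -2*v)
-288*R(g(z, 2)) = -(-288)*(-2*2) = -(-288)*(-4) = -288*4 = -1152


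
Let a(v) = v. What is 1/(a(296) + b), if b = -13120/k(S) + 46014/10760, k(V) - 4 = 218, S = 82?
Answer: 597180/144026257 ≈ 0.0041463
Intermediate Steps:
k(V) = 222 (k(V) = 4 + 218 = 222)
b = -32739023/597180 (b = -13120/222 + 46014/10760 = -13120*1/222 + 46014*(1/10760) = -6560/111 + 23007/5380 = -32739023/597180 ≈ -54.823)
1/(a(296) + b) = 1/(296 - 32739023/597180) = 1/(144026257/597180) = 597180/144026257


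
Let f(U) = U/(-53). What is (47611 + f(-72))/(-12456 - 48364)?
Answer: -504691/644692 ≈ -0.78284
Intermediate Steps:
f(U) = -U/53 (f(U) = U*(-1/53) = -U/53)
(47611 + f(-72))/(-12456 - 48364) = (47611 - 1/53*(-72))/(-12456 - 48364) = (47611 + 72/53)/(-60820) = (2523455/53)*(-1/60820) = -504691/644692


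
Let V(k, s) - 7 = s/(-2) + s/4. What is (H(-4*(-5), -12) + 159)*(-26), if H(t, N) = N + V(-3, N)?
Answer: -4082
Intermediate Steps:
V(k, s) = 7 - s/4 (V(k, s) = 7 + (s/(-2) + s/4) = 7 + (s*(-½) + s*(¼)) = 7 + (-s/2 + s/4) = 7 - s/4)
H(t, N) = 7 + 3*N/4 (H(t, N) = N + (7 - N/4) = 7 + 3*N/4)
(H(-4*(-5), -12) + 159)*(-26) = ((7 + (¾)*(-12)) + 159)*(-26) = ((7 - 9) + 159)*(-26) = (-2 + 159)*(-26) = 157*(-26) = -4082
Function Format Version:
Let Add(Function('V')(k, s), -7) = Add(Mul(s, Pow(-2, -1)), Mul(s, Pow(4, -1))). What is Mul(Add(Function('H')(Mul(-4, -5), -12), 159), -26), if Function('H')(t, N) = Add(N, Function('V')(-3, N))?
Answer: -4082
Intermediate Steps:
Function('V')(k, s) = Add(7, Mul(Rational(-1, 4), s)) (Function('V')(k, s) = Add(7, Add(Mul(s, Pow(-2, -1)), Mul(s, Pow(4, -1)))) = Add(7, Add(Mul(s, Rational(-1, 2)), Mul(s, Rational(1, 4)))) = Add(7, Add(Mul(Rational(-1, 2), s), Mul(Rational(1, 4), s))) = Add(7, Mul(Rational(-1, 4), s)))
Function('H')(t, N) = Add(7, Mul(Rational(3, 4), N)) (Function('H')(t, N) = Add(N, Add(7, Mul(Rational(-1, 4), N))) = Add(7, Mul(Rational(3, 4), N)))
Mul(Add(Function('H')(Mul(-4, -5), -12), 159), -26) = Mul(Add(Add(7, Mul(Rational(3, 4), -12)), 159), -26) = Mul(Add(Add(7, -9), 159), -26) = Mul(Add(-2, 159), -26) = Mul(157, -26) = -4082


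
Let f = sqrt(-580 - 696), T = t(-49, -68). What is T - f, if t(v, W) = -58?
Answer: -58 - 2*I*sqrt(319) ≈ -58.0 - 35.721*I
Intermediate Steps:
T = -58
f = 2*I*sqrt(319) (f = sqrt(-1276) = 2*I*sqrt(319) ≈ 35.721*I)
T - f = -58 - 2*I*sqrt(319)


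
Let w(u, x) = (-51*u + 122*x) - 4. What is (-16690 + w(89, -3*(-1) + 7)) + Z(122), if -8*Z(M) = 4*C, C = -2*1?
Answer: -20012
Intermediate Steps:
C = -2
w(u, x) = -4 - 51*u + 122*x
Z(M) = 1 (Z(M) = -(-2)/2 = -⅛*(-8) = 1)
(-16690 + w(89, -3*(-1) + 7)) + Z(122) = (-16690 + (-4 - 51*89 + 122*(-3*(-1) + 7))) + 1 = (-16690 + (-4 - 4539 + 122*(3 + 7))) + 1 = (-16690 + (-4 - 4539 + 122*10)) + 1 = (-16690 + (-4 - 4539 + 1220)) + 1 = (-16690 - 3323) + 1 = -20013 + 1 = -20012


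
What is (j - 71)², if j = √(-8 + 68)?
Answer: 5101 - 284*√15 ≈ 4001.1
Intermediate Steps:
j = 2*√15 (j = √60 = 2*√15 ≈ 7.7460)
(j - 71)² = (2*√15 - 71)² = (-71 + 2*√15)²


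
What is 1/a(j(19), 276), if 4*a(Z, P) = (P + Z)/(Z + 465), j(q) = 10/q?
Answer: 17690/2627 ≈ 6.7339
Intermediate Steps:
a(Z, P) = (P + Z)/(4*(465 + Z)) (a(Z, P) = ((P + Z)/(Z + 465))/4 = ((P + Z)/(465 + Z))/4 = (P + Z)/(4*(465 + Z)))
1/a(j(19), 276) = 1/((276 + 10/19)/(4*(465 + 10/19))) = 1/((¼)*(5254/19)/(8845/19)) = 1/((¼)*(19/8845)*(5254/19)) = 1/(2627/17690) = 17690/2627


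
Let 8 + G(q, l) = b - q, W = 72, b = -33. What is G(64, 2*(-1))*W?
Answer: -7560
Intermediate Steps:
G(q, l) = -41 - q (G(q, l) = -8 + (-33 - q) = -41 - q)
G(64, 2*(-1))*W = (-41 - 1*64)*72 = (-41 - 64)*72 = -105*72 = -7560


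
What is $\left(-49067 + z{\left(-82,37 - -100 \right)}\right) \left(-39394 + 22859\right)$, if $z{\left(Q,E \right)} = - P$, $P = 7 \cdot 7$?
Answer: $812133060$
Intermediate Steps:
$P = 49$
$z{\left(Q,E \right)} = -49$ ($z{\left(Q,E \right)} = \left(-1\right) 49 = -49$)
$\left(-49067 + z{\left(-82,37 - -100 \right)}\right) \left(-39394 + 22859\right) = \left(-49067 - 49\right) \left(-39394 + 22859\right) = \left(-49116\right) \left(-16535\right) = 812133060$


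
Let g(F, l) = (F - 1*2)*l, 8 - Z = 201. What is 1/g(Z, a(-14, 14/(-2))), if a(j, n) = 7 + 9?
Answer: -1/3120 ≈ -0.00032051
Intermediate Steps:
Z = -193 (Z = 8 - 1*201 = 8 - 201 = -193)
a(j, n) = 16
g(F, l) = l*(-2 + F) (g(F, l) = (F - 2)*l = (-2 + F)*l = l*(-2 + F))
1/g(Z, a(-14, 14/(-2))) = 1/(16*(-2 - 193)) = 1/(16*(-195)) = 1/(-3120) = -1/3120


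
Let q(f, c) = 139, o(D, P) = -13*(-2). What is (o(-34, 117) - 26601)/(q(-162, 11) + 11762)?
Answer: -26575/11901 ≈ -2.2330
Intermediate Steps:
o(D, P) = 26
(o(-34, 117) - 26601)/(q(-162, 11) + 11762) = (26 - 26601)/(139 + 11762) = -26575/11901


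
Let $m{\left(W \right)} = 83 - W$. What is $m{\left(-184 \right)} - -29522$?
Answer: $29789$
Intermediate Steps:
$m{\left(-184 \right)} - -29522 = \left(83 - -184\right) - -29522 = \left(83 + 184\right) + 29522 = 267 + 29522 = 29789$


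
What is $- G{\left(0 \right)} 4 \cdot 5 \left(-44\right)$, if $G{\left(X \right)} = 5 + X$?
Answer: $4400$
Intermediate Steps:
$- G{\left(0 \right)} 4 \cdot 5 \left(-44\right) = - \left(5 + 0\right) 4 \cdot 5 \left(-44\right) = - 5 \cdot 20 \left(-44\right) = - 100 \left(-44\right) = \left(-1\right) \left(-4400\right) = 4400$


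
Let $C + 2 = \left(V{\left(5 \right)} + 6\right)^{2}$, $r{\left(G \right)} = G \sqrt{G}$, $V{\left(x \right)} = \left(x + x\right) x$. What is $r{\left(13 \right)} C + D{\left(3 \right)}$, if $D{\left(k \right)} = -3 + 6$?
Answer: $3 + 40742 \sqrt{13} \approx 1.469 \cdot 10^{5}$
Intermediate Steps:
$D{\left(k \right)} = 3$
$V{\left(x \right)} = 2 x^{2}$ ($V{\left(x \right)} = 2 x x = 2 x^{2}$)
$r{\left(G \right)} = G^{\frac{3}{2}}$
$C = 3134$ ($C = -2 + \left(2 \cdot 5^{2} + 6\right)^{2} = -2 + \left(2 \cdot 25 + 6\right)^{2} = -2 + \left(50 + 6\right)^{2} = -2 + 56^{2} = -2 + 3136 = 3134$)
$r{\left(13 \right)} C + D{\left(3 \right)} = 13^{\frac{3}{2}} \cdot 3134 + 3 = 13 \sqrt{13} \cdot 3134 + 3 = 40742 \sqrt{13} + 3 = 3 + 40742 \sqrt{13}$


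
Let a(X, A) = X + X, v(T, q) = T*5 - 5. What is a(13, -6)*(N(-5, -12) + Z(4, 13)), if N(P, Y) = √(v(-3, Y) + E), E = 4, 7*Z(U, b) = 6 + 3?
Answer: 234/7 + 104*I ≈ 33.429 + 104.0*I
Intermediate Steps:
v(T, q) = -5 + 5*T (v(T, q) = 5*T - 5 = -5 + 5*T)
Z(U, b) = 9/7 (Z(U, b) = (6 + 3)/7 = (⅐)*9 = 9/7)
a(X, A) = 2*X
N(P, Y) = 4*I (N(P, Y) = √((-5 + 5*(-3)) + 4) = √((-5 - 15) + 4) = √(-20 + 4) = √(-16) = 4*I)
a(13, -6)*(N(-5, -12) + Z(4, 13)) = (2*13)*(4*I + 9/7) = 26*(9/7 + 4*I) = 234/7 + 104*I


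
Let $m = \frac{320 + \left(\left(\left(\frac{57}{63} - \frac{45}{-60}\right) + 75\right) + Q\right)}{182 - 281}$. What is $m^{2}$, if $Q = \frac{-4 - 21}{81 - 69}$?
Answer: $\frac{7628644}{480249} \approx 15.885$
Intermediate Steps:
$Q = - \frac{25}{12} \approx -2.0833$
$m = - \frac{2762}{693}$ ($m = \frac{320 + \left(\left(\left(\frac{57}{63} - \frac{45}{-60}\right) + 75\right) - \frac{25}{12}\right)}{182 - 281} = \frac{320 + \left(\left(\left(57 \cdot \frac{1}{63} - - \frac{3}{4}\right) + 75\right) - \frac{25}{12}\right)}{-99} = \left(320 + \left(\left(\left(\frac{19}{21} + \frac{3}{4}\right) + 75\right) - \frac{25}{12}\right)\right) \left(- \frac{1}{99}\right) = \left(320 + \left(\left(\frac{139}{84} + 75\right) - \frac{25}{12}\right)\right) \left(- \frac{1}{99}\right) = \left(320 + \left(\frac{6439}{84} - \frac{25}{12}\right)\right) \left(- \frac{1}{99}\right) = \left(320 + \frac{522}{7}\right) \left(- \frac{1}{99}\right) = \frac{2762}{7} \left(- \frac{1}{99}\right) = - \frac{2762}{693} \approx -3.9856$)
$m^{2} = \left(- \frac{2762}{693}\right)^{2} = \frac{7628644}{480249}$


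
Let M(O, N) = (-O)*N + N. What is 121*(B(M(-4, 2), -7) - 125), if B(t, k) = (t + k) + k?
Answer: -15609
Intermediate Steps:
M(O, N) = N - N*O (M(O, N) = -N*O + N = N - N*O)
B(t, k) = t + 2*k (B(t, k) = (k + t) + k = t + 2*k)
121*(B(M(-4, 2), -7) - 125) = 121*((2*(1 - 1*(-4)) + 2*(-7)) - 125) = 121*((2*(1 + 4) - 14) - 125) = 121*((2*5 - 14) - 125) = 121*((10 - 14) - 125) = 121*(-4 - 125) = 121*(-129) = -15609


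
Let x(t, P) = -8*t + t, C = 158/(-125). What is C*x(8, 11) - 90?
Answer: -2402/125 ≈ -19.216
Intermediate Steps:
C = -158/125 (C = 158*(-1/125) = -158/125 ≈ -1.2640)
x(t, P) = -7*t
C*x(8, 11) - 90 = -(-1106)*8/125 - 90 = -158/125*(-56) - 90 = 8848/125 - 90 = -2402/125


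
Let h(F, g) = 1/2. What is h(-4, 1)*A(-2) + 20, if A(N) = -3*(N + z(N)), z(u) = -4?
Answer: 29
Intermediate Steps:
h(F, g) = 1/2
A(N) = 12 - 3*N (A(N) = -3*(N - 4) = -3*(-4 + N) = 12 - 3*N)
h(-4, 1)*A(-2) + 20 = (12 - 3*(-2))/2 + 20 = (12 + 6)/2 + 20 = (1/2)*18 + 20 = 9 + 20 = 29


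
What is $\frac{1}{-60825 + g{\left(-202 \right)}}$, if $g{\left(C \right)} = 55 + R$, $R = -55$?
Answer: $- \frac{1}{60825} \approx -1.6441 \cdot 10^{-5}$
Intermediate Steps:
$g{\left(C \right)} = 0$ ($g{\left(C \right)} = 55 - 55 = 0$)
$\frac{1}{-60825 + g{\left(-202 \right)}} = \frac{1}{-60825 + 0} = \frac{1}{-60825} = - \frac{1}{60825}$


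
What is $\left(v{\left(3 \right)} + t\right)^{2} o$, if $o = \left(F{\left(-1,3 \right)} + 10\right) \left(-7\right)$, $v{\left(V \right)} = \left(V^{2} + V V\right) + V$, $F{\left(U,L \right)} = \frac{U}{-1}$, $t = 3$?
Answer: $-44352$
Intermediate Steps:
$F{\left(U,L \right)} = - U$ ($F{\left(U,L \right)} = U \left(-1\right) = - U$)
$v{\left(V \right)} = V + 2 V^{2}$ ($v{\left(V \right)} = \left(V^{2} + V^{2}\right) + V = 2 V^{2} + V = V + 2 V^{2}$)
$o = -77$ ($o = \left(\left(-1\right) \left(-1\right) + 10\right) \left(-7\right) = \left(1 + 10\right) \left(-7\right) = 11 \left(-7\right) = -77$)
$\left(v{\left(3 \right)} + t\right)^{2} o = \left(3 \left(1 + 2 \cdot 3\right) + 3\right)^{2} \left(-77\right) = \left(3 \left(1 + 6\right) + 3\right)^{2} \left(-77\right) = \left(3 \cdot 7 + 3\right)^{2} \left(-77\right) = \left(21 + 3\right)^{2} \left(-77\right) = 24^{2} \left(-77\right) = 576 \left(-77\right) = -44352$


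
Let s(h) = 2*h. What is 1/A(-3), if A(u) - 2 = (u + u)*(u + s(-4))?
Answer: 1/68 ≈ 0.014706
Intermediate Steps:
A(u) = 2 + 2*u*(-8 + u) (A(u) = 2 + (u + u)*(u + 2*(-4)) = 2 + (2*u)*(u - 8) = 2 + (2*u)*(-8 + u) = 2 + 2*u*(-8 + u))
1/A(-3) = 1/(2 - 16*(-3) + 2*(-3)**2) = 1/(2 + 48 + 2*9) = 1/(2 + 48 + 18) = 1/68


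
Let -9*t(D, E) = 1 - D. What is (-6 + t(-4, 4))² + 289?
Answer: 26890/81 ≈ 331.98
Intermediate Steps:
t(D, E) = -⅑ + D/9 (t(D, E) = -(1 - D)/9 = -⅑ + D/9)
(-6 + t(-4, 4))² + 289 = (-6 + (-⅑ + (⅑)*(-4)))² + 289 = (-6 + (-⅑ - 4/9))² + 289 = (-6 - 5/9)² + 289 = (-59/9)² + 289 = 3481/81 + 289 = 26890/81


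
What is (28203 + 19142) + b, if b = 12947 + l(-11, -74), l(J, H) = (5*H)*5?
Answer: 58442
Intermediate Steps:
l(J, H) = 25*H
b = 11097 (b = 12947 + 25*(-74) = 12947 - 1850 = 11097)
(28203 + 19142) + b = (28203 + 19142) + 11097 = 47345 + 11097 = 58442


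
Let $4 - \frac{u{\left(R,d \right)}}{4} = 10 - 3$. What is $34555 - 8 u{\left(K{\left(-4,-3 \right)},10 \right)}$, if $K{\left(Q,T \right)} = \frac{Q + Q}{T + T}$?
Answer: $34651$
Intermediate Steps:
$K{\left(Q,T \right)} = \frac{Q}{T}$ ($K{\left(Q,T \right)} = \frac{2 Q}{2 T} = 2 Q \frac{1}{2 T} = \frac{Q}{T}$)
$u{\left(R,d \right)} = -12$ ($u{\left(R,d \right)} = 16 - 4 \left(10 - 3\right) = 16 - 28 = -12$)
$34555 - 8 u{\left(K{\left(-4,-3 \right)},10 \right)} = 34555 - -96 = 34555 + 96 = 34651$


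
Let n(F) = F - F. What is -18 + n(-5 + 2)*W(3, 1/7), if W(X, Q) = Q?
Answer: -18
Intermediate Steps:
n(F) = 0
-18 + n(-5 + 2)*W(3, 1/7) = -18 + 0/7 = -18 + 0*(⅐) = -18 + 0 = -18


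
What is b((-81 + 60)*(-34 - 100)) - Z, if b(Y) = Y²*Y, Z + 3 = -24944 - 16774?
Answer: 22282970865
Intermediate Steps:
Z = -41721 (Z = -3 + (-24944 - 16774) = -3 - 41718 = -41721)
b(Y) = Y³
b((-81 + 60)*(-34 - 100)) - Z = ((-81 + 60)*(-34 - 100))³ - 1*(-41721) = (-21*(-134))³ + 41721 = 2814³ + 41721 = 22282929144 + 41721 = 22282970865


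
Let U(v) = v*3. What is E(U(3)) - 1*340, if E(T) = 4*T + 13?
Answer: -291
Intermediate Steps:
U(v) = 3*v
E(T) = 13 + 4*T
E(U(3)) - 1*340 = (13 + 4*(3*3)) - 1*340 = (13 + 4*9) - 340 = (13 + 36) - 340 = 49 - 340 = -291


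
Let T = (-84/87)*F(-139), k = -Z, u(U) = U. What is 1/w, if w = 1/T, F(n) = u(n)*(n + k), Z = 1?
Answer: -544880/29 ≈ -18789.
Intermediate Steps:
k = -1 (k = -1*1 = -1)
F(n) = n*(-1 + n) (F(n) = n*(n - 1) = n*(-1 + n))
T = -544880/29 (T = (-84/87)*(-139*(-1 - 139)) = (-84*1/87)*(-139*(-140)) = -28/29*19460 = -544880/29 ≈ -18789.)
w = -29/544880 (w = 1/(-544880/29) = -29/544880 ≈ -5.3223e-5)
1/w = 1/(-29/544880) = -544880/29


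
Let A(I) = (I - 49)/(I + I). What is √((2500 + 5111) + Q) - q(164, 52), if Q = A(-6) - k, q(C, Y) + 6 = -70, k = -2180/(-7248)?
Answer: 76 + √1562724519/453 ≈ 163.27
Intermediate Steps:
A(I) = (-49 + I)/(2*I) (A(I) = (-49 + I)/((2*I)) = (-49 + I)*(1/(2*I)) = (-49 + I)/(2*I))
k = 545/1812 (k = -2180*(-1/7248) = 545/1812 ≈ 0.30077)
q(C, Y) = -76 (q(C, Y) = -6 - 70 = -76)
Q = 1940/453 (Q = (½)*(-49 - 6)/(-6) - 1*545/1812 = (½)*(-⅙)*(-55) - 545/1812 = 55/12 - 545/1812 = 1940/453 ≈ 4.2826)
√((2500 + 5111) + Q) - q(164, 52) = √((2500 + 5111) + 1940/453) - 1*(-76) = √(7611 + 1940/453) + 76 = √(3449723/453) + 76 = √1562724519/453 + 76 = 76 + √1562724519/453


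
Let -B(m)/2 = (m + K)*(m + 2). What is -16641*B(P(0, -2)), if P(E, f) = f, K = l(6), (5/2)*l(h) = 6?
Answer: 0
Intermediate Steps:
l(h) = 12/5 (l(h) = (⅖)*6 = 12/5)
K = 12/5 ≈ 2.4000
B(m) = -2*(2 + m)*(12/5 + m) (B(m) = -2*(m + 12/5)*(m + 2) = -2*(12/5 + m)*(2 + m) = -2*(2 + m)*(12/5 + m))
-16641*B(P(0, -2)) = -16641*(-48/5 - 2*(-2)² - 44/5*(-2)) = -16641*(-48/5 - 2*4 + 88/5) = -16641*(-48/5 - 8 + 88/5) = -16641*0 = 0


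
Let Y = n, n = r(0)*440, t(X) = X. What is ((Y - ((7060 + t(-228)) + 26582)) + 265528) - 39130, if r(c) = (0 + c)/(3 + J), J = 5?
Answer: 192984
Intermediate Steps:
r(c) = c/8 (r(c) = (0 + c)/(3 + 5) = c/8)
n = 0 (n = ((⅛)*0)*440 = 0*440 = 0)
Y = 0
((Y - ((7060 + t(-228)) + 26582)) + 265528) - 39130 = ((0 - ((7060 - 228) + 26582)) + 265528) - 39130 = ((0 - (6832 + 26582)) + 265528) - 39130 = ((0 - 1*33414) + 265528) - 39130 = ((0 - 33414) + 265528) - 39130 = (-33414 + 265528) - 39130 = 232114 - 39130 = 192984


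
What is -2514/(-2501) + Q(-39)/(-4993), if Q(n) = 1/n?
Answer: 489546179/487012227 ≈ 1.0052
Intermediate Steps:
-2514/(-2501) + Q(-39)/(-4993) = -2514/(-2501) + 1/(-39*(-4993)) = -2514*(-1/2501) - 1/39*(-1/4993) = 2514/2501 + 1/194727 = 489546179/487012227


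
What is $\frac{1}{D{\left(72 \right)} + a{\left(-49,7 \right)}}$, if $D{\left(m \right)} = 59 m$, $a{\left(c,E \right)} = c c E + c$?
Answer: $\frac{1}{21006} \approx 4.7605 \cdot 10^{-5}$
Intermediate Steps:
$a{\left(c,E \right)} = c + E c^{2}$ ($a{\left(c,E \right)} = c^{2} E + c = E c^{2} + c = c + E c^{2}$)
$\frac{1}{D{\left(72 \right)} + a{\left(-49,7 \right)}} = \frac{1}{59 \cdot 72 - 49 \left(1 + 7 \left(-49\right)\right)} = \frac{1}{4248 - 49 \left(1 - 343\right)} = \frac{1}{4248 - -16758} = \frac{1}{4248 + 16758} = \frac{1}{21006}$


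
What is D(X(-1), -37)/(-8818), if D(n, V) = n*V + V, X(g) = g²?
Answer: 37/4409 ≈ 0.0083919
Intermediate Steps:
D(n, V) = V + V*n (D(n, V) = V*n + V = V + V*n)
D(X(-1), -37)/(-8818) = -37*(1 + (-1)²)/(-8818) = -37*(1 + 1)*(-1/8818) = -37*2*(-1/8818) = -74*(-1/8818) = 37/4409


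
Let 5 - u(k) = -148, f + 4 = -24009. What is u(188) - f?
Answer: 24166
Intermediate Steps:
f = -24013 (f = -4 - 24009 = -24013)
u(k) = 153 (u(k) = 5 - 1*(-148) = 5 + 148 = 153)
u(188) - f = 153 - 1*(-24013) = 153 + 24013 = 24166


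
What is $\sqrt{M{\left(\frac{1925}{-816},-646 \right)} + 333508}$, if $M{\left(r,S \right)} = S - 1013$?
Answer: $\sqrt{331849} \approx 576.06$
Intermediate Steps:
$M{\left(r,S \right)} = -1013 + S$
$\sqrt{M{\left(\frac{1925}{-816},-646 \right)} + 333508} = \sqrt{\left(-1013 - 646\right) + 333508} = \sqrt{-1659 + 333508} = \sqrt{331849}$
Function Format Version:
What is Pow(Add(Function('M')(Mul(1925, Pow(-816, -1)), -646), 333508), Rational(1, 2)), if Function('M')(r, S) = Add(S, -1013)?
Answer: Pow(331849, Rational(1, 2)) ≈ 576.06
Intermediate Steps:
Function('M')(r, S) = Add(-1013, S)
Pow(Add(Function('M')(Mul(1925, Pow(-816, -1)), -646), 333508), Rational(1, 2)) = Pow(Add(Add(-1013, -646), 333508), Rational(1, 2)) = Pow(Add(-1659, 333508), Rational(1, 2)) = Pow(331849, Rational(1, 2))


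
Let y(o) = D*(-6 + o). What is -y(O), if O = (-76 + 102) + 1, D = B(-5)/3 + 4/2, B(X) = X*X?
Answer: -217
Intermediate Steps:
B(X) = X**2
D = 31/3 (D = (-5)**2/3 + 4/2 = 25*(1/3) + 4*(1/2) = 25/3 + 2 = 31/3 ≈ 10.333)
O = 27 (O = 26 + 1 = 27)
y(o) = -62 + 31*o/3 (y(o) = 31*(-6 + o)/3 = -62 + 31*o/3)
-y(O) = -(-62 + (31/3)*27) = -(-62 + 279) = -1*217 = -217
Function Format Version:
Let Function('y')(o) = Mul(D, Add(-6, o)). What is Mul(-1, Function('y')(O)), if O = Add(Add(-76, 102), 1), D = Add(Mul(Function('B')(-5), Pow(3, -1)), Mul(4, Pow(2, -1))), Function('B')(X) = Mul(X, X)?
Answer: -217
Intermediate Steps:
Function('B')(X) = Pow(X, 2)
D = Rational(31, 3) (D = Add(Mul(Pow(-5, 2), Pow(3, -1)), Mul(4, Pow(2, -1))) = Add(Mul(25, Rational(1, 3)), Mul(4, Rational(1, 2))) = Add(Rational(25, 3), 2) = Rational(31, 3) ≈ 10.333)
O = 27 (O = Add(26, 1) = 27)
Function('y')(o) = Add(-62, Mul(Rational(31, 3), o)) (Function('y')(o) = Mul(Rational(31, 3), Add(-6, o)) = Add(-62, Mul(Rational(31, 3), o)))
Mul(-1, Function('y')(O)) = Mul(-1, Add(-62, Mul(Rational(31, 3), 27))) = Mul(-1, Add(-62, 279)) = Mul(-1, 217) = -217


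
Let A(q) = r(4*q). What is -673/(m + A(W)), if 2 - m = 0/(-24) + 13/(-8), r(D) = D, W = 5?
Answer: -5384/189 ≈ -28.487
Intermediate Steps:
A(q) = 4*q
m = 29/8 (m = 2 - (0/(-24) + 13/(-8)) = 2 - (0*(-1/24) + 13*(-1/8)) = 2 - (0 - 13/8) = 2 - 1*(-13/8) = 2 + 13/8 = 29/8 ≈ 3.6250)
-673/(m + A(W)) = -673/(29/8 + 4*5) = -673/(29/8 + 20) = -673/(189/8) = (8/189)*(-673) = -5384/189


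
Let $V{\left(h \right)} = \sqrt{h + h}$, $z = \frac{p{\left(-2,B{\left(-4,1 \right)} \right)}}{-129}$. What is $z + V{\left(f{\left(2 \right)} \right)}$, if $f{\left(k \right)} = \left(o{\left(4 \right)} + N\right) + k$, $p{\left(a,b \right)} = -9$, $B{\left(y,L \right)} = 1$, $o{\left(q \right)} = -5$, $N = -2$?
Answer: $\frac{3}{43} + i \sqrt{10} \approx 0.069767 + 3.1623 i$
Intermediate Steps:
$f{\left(k \right)} = -7 + k$ ($f{\left(k \right)} = \left(-5 - 2\right) + k = -7 + k$)
$z = \frac{3}{43}$ ($z = - \frac{9}{-129} = \left(-9\right) \left(- \frac{1}{129}\right) = \frac{3}{43} \approx 0.069767$)
$V{\left(h \right)} = \sqrt{2} \sqrt{h}$ ($V{\left(h \right)} = \sqrt{2 h} = \sqrt{2} \sqrt{h}$)
$z + V{\left(f{\left(2 \right)} \right)} = \frac{3}{43} + \sqrt{2} \sqrt{-7 + 2} = \frac{3}{43} + \sqrt{2} \sqrt{-5} = \frac{3}{43} + \sqrt{2} i \sqrt{5} = \frac{3}{43} + i \sqrt{10}$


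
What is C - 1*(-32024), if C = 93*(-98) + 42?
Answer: 22952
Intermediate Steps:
C = -9072 (C = -9114 + 42 = -9072)
C - 1*(-32024) = -9072 - 1*(-32024) = -9072 + 32024 = 22952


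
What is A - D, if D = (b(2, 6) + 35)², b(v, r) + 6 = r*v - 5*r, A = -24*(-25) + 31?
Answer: 510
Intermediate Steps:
A = 631 (A = 600 + 31 = 631)
b(v, r) = -6 - 5*r + r*v (b(v, r) = -6 + (r*v - 5*r) = -6 + (-5*r + r*v) = -6 - 5*r + r*v)
D = 121 (D = ((-6 - 5*6 + 6*2) + 35)² = ((-6 - 30 + 12) + 35)² = (-24 + 35)² = 11² = 121)
A - D = 631 - 1*121 = 631 - 121 = 510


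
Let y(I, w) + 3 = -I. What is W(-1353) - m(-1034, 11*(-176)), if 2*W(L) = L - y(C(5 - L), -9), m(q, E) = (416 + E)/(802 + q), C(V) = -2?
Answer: -19794/29 ≈ -682.55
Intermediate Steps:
y(I, w) = -3 - I
m(q, E) = (416 + E)/(802 + q)
W(L) = 1/2 + L/2 (W(L) = (L - (-3 - 1*(-2)))/2 = (L - (-3 + 2))/2 = (L - 1*(-1))/2 = (L + 1)/2 = (1 + L)/2 = 1/2 + L/2)
W(-1353) - m(-1034, 11*(-176)) = (1/2 + (1/2)*(-1353)) - (416 + 11*(-176))/(802 - 1034) = (1/2 - 1353/2) - (416 - 1936)/(-232) = -676 - (-1)*(-1520)/232 = -676 - 1*190/29 = -676 - 190/29 = -19794/29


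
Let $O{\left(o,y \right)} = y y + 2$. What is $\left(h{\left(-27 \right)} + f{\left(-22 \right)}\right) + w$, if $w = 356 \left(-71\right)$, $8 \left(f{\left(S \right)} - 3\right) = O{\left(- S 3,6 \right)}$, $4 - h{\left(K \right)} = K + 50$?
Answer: $- \frac{101149}{4} \approx -25287.0$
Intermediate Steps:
$h{\left(K \right)} = -46 - K$ ($h{\left(K \right)} = 4 - \left(K + 50\right) = 4 - \left(50 + K\right) = -46 - K$)
$O{\left(o,y \right)} = 2 + y^{2}$ ($O{\left(o,y \right)} = y^{2} + 2 = 2 + y^{2}$)
$f{\left(S \right)} = \frac{31}{4}$ ($f{\left(S \right)} = 3 + \frac{2 + 6^{2}}{8} = 3 + \frac{2 + 36}{8} = 3 + \frac{1}{8} \cdot 38 = 3 + \frac{19}{4} = \frac{31}{4}$)
$w = -25276$
$\left(h{\left(-27 \right)} + f{\left(-22 \right)}\right) + w = \left(\left(-46 - -27\right) + \frac{31}{4}\right) - 25276 = \left(\left(-46 + 27\right) + \frac{31}{4}\right) - 25276 = \left(-19 + \frac{31}{4}\right) - 25276 = - \frac{45}{4} - 25276 = - \frac{101149}{4}$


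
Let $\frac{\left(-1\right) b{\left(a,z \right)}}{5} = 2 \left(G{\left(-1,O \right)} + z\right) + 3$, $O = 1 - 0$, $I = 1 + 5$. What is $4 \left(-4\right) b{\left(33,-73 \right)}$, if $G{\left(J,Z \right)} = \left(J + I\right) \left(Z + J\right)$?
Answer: $-11440$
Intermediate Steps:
$I = 6$
$O = 1$ ($O = 1 + 0 = 1$)
$G{\left(J,Z \right)} = \left(6 + J\right) \left(J + Z\right)$ ($G{\left(J,Z \right)} = \left(J + 6\right) \left(Z + J\right) = \left(6 + J\right) \left(J + Z\right)$)
$b{\left(a,z \right)} = -15 - 10 z$ ($b{\left(a,z \right)} = - 5 \left(2 \left(\left(\left(-1\right)^{2} + 6 \left(-1\right) + 6 \cdot 1 - 1\right) + z\right) + 3\right) = - 5 \left(2 \left(\left(1 - 6 + 6 - 1\right) + z\right) + 3\right) = - 5 \left(2 \left(0 + z\right) + 3\right) = - 5 \left(2 z + 3\right) = - 5 \left(3 + 2 z\right) = -15 - 10 z$)
$4 \left(-4\right) b{\left(33,-73 \right)} = 4 \left(-4\right) \left(-15 - -730\right) = - 16 \left(-15 + 730\right) = \left(-16\right) 715 = -11440$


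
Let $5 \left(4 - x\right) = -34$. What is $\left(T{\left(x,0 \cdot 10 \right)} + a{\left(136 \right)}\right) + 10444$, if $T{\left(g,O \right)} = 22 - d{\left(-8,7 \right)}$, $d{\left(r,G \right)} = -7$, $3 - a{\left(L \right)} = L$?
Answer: $10340$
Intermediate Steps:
$a{\left(L \right)} = 3 - L$
$x = \frac{54}{5}$ ($x = 4 - - \frac{34}{5} = 4 + \frac{34}{5} = \frac{54}{5} \approx 10.8$)
$T{\left(g,O \right)} = 29$ ($T{\left(g,O \right)} = 22 - -7 = 22 + 7 = 29$)
$\left(T{\left(x,0 \cdot 10 \right)} + a{\left(136 \right)}\right) + 10444 = \left(29 + \left(3 - 136\right)\right) + 10444 = \left(29 - 133\right) + 10444 = -104 + 10444 = 10340$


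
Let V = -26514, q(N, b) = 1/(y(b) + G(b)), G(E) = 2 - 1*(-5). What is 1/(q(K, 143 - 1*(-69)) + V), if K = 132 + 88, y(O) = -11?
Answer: -4/106057 ≈ -3.7716e-5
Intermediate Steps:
G(E) = 7 (G(E) = 2 + 5 = 7)
K = 220
q(N, b) = -¼ (q(N, b) = 1/(-11 + 7) = 1/(-4) = -¼)
1/(q(K, 143 - 1*(-69)) + V) = 1/(-¼ - 26514) = 1/(-106057/4) = -4/106057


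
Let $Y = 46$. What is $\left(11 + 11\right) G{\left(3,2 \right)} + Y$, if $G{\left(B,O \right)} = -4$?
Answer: $-42$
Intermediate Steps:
$\left(11 + 11\right) G{\left(3,2 \right)} + Y = \left(11 + 11\right) \left(-4\right) + 46 = 22 \left(-4\right) + 46 = -88 + 46 = -42$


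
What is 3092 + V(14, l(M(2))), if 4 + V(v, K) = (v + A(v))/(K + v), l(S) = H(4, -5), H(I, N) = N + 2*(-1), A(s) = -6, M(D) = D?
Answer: 21624/7 ≈ 3089.1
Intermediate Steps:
H(I, N) = -2 + N (H(I, N) = N - 2 = -2 + N)
l(S) = -7 (l(S) = -2 - 5 = -7)
V(v, K) = -4 + (-6 + v)/(K + v) (V(v, K) = -4 + (v - 6)/(K + v) = -4 + (-6 + v)/(K + v))
3092 + V(14, l(M(2))) = 3092 + (-6 - 4*(-7) - 3*14)/(-7 + 14) = 3092 + (-6 + 28 - 42)/7 = 3092 + (⅐)*(-20) = 3092 - 20/7 = 21624/7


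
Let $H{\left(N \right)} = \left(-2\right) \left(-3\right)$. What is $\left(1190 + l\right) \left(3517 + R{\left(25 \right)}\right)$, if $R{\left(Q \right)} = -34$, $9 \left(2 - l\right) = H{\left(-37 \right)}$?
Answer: $4149414$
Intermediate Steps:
$H{\left(N \right)} = 6$
$l = \frac{4}{3}$ ($l = 2 - \frac{2}{3} = \frac{4}{3} \approx 1.3333$)
$\left(1190 + l\right) \left(3517 + R{\left(25 \right)}\right) = \left(1190 + \frac{4}{3}\right) \left(3517 - 34\right) = \frac{3574}{3} \cdot 3483 = 4149414$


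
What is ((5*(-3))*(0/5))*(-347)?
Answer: 0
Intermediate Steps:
((5*(-3))*(0/5))*(-347) = -0/5*(-347) = -15*0*(-347) = 0*(-347) = 0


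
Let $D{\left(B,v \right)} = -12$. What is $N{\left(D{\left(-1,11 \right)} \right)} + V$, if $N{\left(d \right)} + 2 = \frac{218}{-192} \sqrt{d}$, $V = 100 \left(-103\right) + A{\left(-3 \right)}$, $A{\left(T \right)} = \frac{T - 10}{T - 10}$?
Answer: $-10301 - \frac{109 i \sqrt{3}}{48} \approx -10301.0 - 3.9332 i$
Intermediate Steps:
$A{\left(T \right)} = 1$ ($A{\left(T \right)} = \frac{-10 + T}{-10 + T} = 1$)
$V = -10299$ ($V = 100 \left(-103\right) + 1 = -10300 + 1 = -10299$)
$N{\left(d \right)} = -2 - \frac{109 \sqrt{d}}{96}$ ($N{\left(d \right)} = -2 + \frac{218}{-192} \sqrt{d} = -2 + 218 \left(- \frac{1}{192}\right) \sqrt{d} = -2 - \frac{109 \sqrt{d}}{96}$)
$N{\left(D{\left(-1,11 \right)} \right)} + V = \left(-2 - \frac{109 \sqrt{-12}}{96}\right) - 10299 = \left(-2 - \frac{109 \cdot 2 i \sqrt{3}}{96}\right) - 10299 = \left(-2 - \frac{109 i \sqrt{3}}{48}\right) - 10299 = -10301 - \frac{109 i \sqrt{3}}{48}$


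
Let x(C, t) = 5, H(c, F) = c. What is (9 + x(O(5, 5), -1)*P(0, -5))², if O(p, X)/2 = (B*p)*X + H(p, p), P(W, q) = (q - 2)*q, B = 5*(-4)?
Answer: 33856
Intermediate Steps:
B = -20
P(W, q) = q*(-2 + q) (P(W, q) = (-2 + q)*q = q*(-2 + q))
O(p, X) = 2*p - 40*X*p (O(p, X) = 2*((-20*p)*X + p) = 2*(-20*X*p + p) = 2*(p - 20*X*p) = 2*p - 40*X*p)
(9 + x(O(5, 5), -1)*P(0, -5))² = (9 + 5*(-5*(-2 - 5)))² = (9 + 5*(-5*(-7)))² = (9 + 5*35)² = (9 + 175)² = 184² = 33856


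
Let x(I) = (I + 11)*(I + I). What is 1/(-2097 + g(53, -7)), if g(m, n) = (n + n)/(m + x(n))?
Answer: -3/6277 ≈ -0.00047794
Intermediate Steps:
x(I) = 2*I*(11 + I) (x(I) = (11 + I)*(2*I) = 2*I*(11 + I))
g(m, n) = 2*n/(m + 2*n*(11 + n)) (g(m, n) = (n + n)/(m + 2*n*(11 + n)) = (2*n)/(m + 2*n*(11 + n)) = 2*n/(m + 2*n*(11 + n)))
1/(-2097 + g(53, -7)) = 1/(-2097 + 2*(-7)/(53 + 2*(-7)*(11 - 7))) = 1/(-2097 + 2*(-7)/(53 + 2*(-7)*4)) = 1/(-2097 + 2*(-7)/(53 - 56)) = 1/(-2097 + 2*(-7)/(-3)) = 1/(-2097 + 2*(-7)*(-⅓)) = 1/(-2097 + 14/3) = 1/(-6277/3) = -3/6277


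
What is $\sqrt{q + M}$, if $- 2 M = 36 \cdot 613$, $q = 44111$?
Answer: $\sqrt{33077} \approx 181.87$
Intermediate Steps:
$M = -11034$ ($M = - \frac{36 \cdot 613}{2} = \left(- \frac{1}{2}\right) 22068 = -11034$)
$\sqrt{q + M} = \sqrt{44111 - 11034} = \sqrt{33077}$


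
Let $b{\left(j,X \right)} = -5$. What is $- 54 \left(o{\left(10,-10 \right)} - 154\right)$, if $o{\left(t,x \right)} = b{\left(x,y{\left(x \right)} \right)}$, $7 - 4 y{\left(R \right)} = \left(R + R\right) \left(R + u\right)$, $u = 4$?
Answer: $8586$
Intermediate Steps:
$y{\left(R \right)} = \frac{7}{4} - \frac{R \left(4 + R\right)}{2}$ ($y{\left(R \right)} = \frac{7}{4} - \frac{\left(R + R\right) \left(R + 4\right)}{4} = \frac{7}{4} - \frac{2 R \left(4 + R\right)}{4} = \frac{7}{4} - \frac{R \left(4 + R\right)}{2}$)
$o{\left(t,x \right)} = -5$
$- 54 \left(o{\left(10,-10 \right)} - 154\right) = - 54 \left(-5 - 154\right) = \left(-54\right) \left(-159\right) = 8586$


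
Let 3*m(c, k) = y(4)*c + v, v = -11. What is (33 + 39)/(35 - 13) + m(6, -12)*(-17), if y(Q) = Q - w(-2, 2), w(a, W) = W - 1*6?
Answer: -6811/33 ≈ -206.39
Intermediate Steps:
w(a, W) = -6 + W (w(a, W) = W - 6 = -6 + W)
y(Q) = 4 + Q (y(Q) = Q - (-6 + 2) = Q - 1*(-4) = Q + 4 = 4 + Q)
m(c, k) = -11/3 + 8*c/3 (m(c, k) = ((4 + 4)*c - 11)/3 = (8*c - 11)/3 = (-11 + 8*c)/3 = -11/3 + 8*c/3)
(33 + 39)/(35 - 13) + m(6, -12)*(-17) = (33 + 39)/(35 - 13) + (-11/3 + (8/3)*6)*(-17) = 72/22 + (-11/3 + 16)*(-17) = 72*(1/22) + (37/3)*(-17) = 36/11 - 629/3 = -6811/33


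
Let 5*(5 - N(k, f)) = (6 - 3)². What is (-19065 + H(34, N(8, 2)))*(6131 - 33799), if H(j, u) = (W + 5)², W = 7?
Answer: 523506228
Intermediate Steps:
N(k, f) = 16/5 (N(k, f) = 5 - (6 - 3)²/5 = 5 - ⅕*3² = 5 - ⅕*9 = 5 - 9/5 = 16/5)
H(j, u) = 144 (H(j, u) = (7 + 5)² = 12² = 144)
(-19065 + H(34, N(8, 2)))*(6131 - 33799) = (-19065 + 144)*(6131 - 33799) = -18921*(-27668) = 523506228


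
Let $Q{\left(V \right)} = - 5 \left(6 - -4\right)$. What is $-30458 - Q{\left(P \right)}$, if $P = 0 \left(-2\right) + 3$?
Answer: $-30408$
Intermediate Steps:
$P = 3$ ($P = 0 + 3 = 3$)
$Q{\left(V \right)} = -50$ ($Q{\left(V \right)} = - 5 \left(6 + 4\right) = \left(-5\right) 10 = -50$)
$-30458 - Q{\left(P \right)} = -30458 - -50 = -30458 + 50 = -30408$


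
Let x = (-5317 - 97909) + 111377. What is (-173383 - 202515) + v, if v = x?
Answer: -367747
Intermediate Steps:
x = 8151 (x = -103226 + 111377 = 8151)
v = 8151
(-173383 - 202515) + v = (-173383 - 202515) + 8151 = -375898 + 8151 = -367747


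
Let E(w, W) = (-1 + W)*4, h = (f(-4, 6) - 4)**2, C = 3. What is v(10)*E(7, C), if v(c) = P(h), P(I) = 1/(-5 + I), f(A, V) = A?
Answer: 8/59 ≈ 0.13559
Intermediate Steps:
h = 64 (h = (-4 - 4)**2 = (-8)**2 = 64)
E(w, W) = -4 + 4*W
v(c) = 1/59 (v(c) = 1/(-5 + 64) = 1/59)
v(10)*E(7, C) = (-4 + 4*3)/59 = (-4 + 12)/59 = (1/59)*8 = 8/59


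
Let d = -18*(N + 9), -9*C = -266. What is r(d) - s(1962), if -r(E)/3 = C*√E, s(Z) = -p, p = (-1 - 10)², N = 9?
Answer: 121 - 1596*I ≈ 121.0 - 1596.0*I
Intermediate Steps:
C = 266/9 (C = -⅑*(-266) = 266/9 ≈ 29.556)
p = 121 (p = (-11)² = 121)
d = -324 (d = -18*(9 + 9) = -18*18 = -324)
s(Z) = -121 (s(Z) = -1*121 = -121)
r(E) = -266*√E/3
r(d) - s(1962) = -1596*I - 1*(-121) = -1596*I + 121 = 121 - 1596*I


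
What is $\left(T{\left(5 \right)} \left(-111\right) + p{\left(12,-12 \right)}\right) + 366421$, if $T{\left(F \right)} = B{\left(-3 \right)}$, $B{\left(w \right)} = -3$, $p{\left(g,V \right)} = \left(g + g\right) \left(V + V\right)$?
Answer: $366178$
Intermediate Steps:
$p{\left(g,V \right)} = 4 V g$ ($p{\left(g,V \right)} = 2 g 2 V = 4 V g$)
$T{\left(F \right)} = -3$
$\left(T{\left(5 \right)} \left(-111\right) + p{\left(12,-12 \right)}\right) + 366421 = \left(\left(-3\right) \left(-111\right) + 4 \left(-12\right) 12\right) + 366421 = \left(333 - 576\right) + 366421 = -243 + 366421 = 366178$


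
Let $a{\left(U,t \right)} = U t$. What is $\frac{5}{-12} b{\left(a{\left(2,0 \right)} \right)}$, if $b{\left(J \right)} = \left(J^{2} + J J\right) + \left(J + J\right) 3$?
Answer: $0$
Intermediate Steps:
$b{\left(J \right)} = 2 J^{2} + 6 J$ ($b{\left(J \right)} = \left(J^{2} + J^{2}\right) + 2 J 3 = 2 J^{2} + 6 J$)
$\frac{5}{-12} b{\left(a{\left(2,0 \right)} \right)} = \frac{5}{-12} \cdot 2 \cdot 2 \cdot 0 \left(3 + 2 \cdot 0\right) = 5 \left(- \frac{1}{12}\right) 2 \cdot 0 \left(3 + 0\right) = - \frac{5 \cdot 2 \cdot 0 \cdot 3}{12} = \left(- \frac{5}{12}\right) 0 = 0$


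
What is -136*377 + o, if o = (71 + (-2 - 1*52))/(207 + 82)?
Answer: -871623/17 ≈ -51272.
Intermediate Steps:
o = 1/17 (o = (71 + (-2 - 52))/289 = (71 - 54)*(1/289) = 17*(1/289) = 1/17 ≈ 0.058824)
-136*377 + o = -136*377 + 1/17 = -51272 + 1/17 = -871623/17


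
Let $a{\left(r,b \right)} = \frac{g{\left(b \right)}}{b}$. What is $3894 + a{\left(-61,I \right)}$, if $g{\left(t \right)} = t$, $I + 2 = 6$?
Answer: $3895$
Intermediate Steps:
$I = 4$ ($I = -2 + 6 = 4$)
$a{\left(r,b \right)} = 1$ ($a{\left(r,b \right)} = \frac{b}{b} = 1$)
$3894 + a{\left(-61,I \right)} = 3894 + 1 = 3895$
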